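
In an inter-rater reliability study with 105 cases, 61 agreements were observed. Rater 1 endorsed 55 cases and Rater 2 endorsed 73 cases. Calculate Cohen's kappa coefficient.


P_o = 61/105 = 0.580952
P_e = (55*73 + 50*32) / 11025 = 0.509297
kappa = (P_o - P_e) / (1 - P_e)
kappa = (0.580952 - 0.509297) / (1 - 0.509297)
kappa = 0.146

0.146


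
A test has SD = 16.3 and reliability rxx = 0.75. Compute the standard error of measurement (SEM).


SEM = SD * sqrt(1 - rxx)
SEM = 16.3 * sqrt(1 - 0.75)
SEM = 16.3 * sqrt(0.25) = 16.3 * 0.5
SEM = 8.15

8.15


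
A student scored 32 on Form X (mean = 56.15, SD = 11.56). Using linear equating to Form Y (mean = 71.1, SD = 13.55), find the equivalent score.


slope = SD_Y / SD_X = 13.55 / 11.56 ~ 1.1721
intercept = mean_Y - slope * mean_X = 71.1 - (13.55 / 11.56) * 56.15 ~ 5.284
Y = slope * X + intercept. To avoid rounding drift from the rounded slope/intercept, evaluate the equivalent form Y = mean_Y + SD_Y * (X - mean_X) / SD_X at full precision:
Y = 71.1 + 13.55 * (32 - 56.15) / 11.56
Y = 71.1 - 13.55 * 24.15 / 11.56
Y = 71.1 - 327.2325 / 11.56
Y = 71.1 - 28.3073
Y = 42.7927

42.7927


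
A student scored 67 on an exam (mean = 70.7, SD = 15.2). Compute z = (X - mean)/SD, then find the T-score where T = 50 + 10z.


z = (X - mean) / SD = (67 - 70.7) / 15.2
z = -3.7 / 15.2
z = -0.2434
T-score = T = 50 + 10z
Carry z at full precision (z = -3.7 / 15.2) into the conversion:
T-score = 50 + 10 * (-3.7 / 15.2) = 50 + -37 / 15.2
T-score = 50 + -2.4342
T-score = 47.5658

47.5658


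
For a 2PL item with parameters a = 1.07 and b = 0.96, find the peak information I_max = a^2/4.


For 2PL, max info at theta = b = 0.96
I_max = a^2 / 4 = 1.07^2 / 4
= 1.1449 / 4
I_max = 0.2862

0.2862


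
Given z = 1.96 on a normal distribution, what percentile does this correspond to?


CDF(z) = 0.5 * (1 + erf(z/sqrt(2)))
erf(1.3859) = 0.95
CDF = 0.975
Percentile rank = 0.975 * 100 = 97.5

97.5


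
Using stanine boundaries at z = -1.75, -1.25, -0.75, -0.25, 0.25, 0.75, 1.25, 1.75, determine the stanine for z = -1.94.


Stanine boundaries: [-1.75, -1.25, -0.75, -0.25, 0.25, 0.75, 1.25, 1.75]
z = -1.94
Check each boundary:
  z < -1.75
  z < -1.25
  z < -0.75
  z < -0.25
  z < 0.25
  z < 0.75
  z < 1.25
  z < 1.75
Highest qualifying boundary gives stanine = 1

1


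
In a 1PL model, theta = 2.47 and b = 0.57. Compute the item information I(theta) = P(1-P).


P = 1/(1+exp(-(2.47-0.57))) = 0.8699
I = P*(1-P) = 0.8699 * 0.1301
I = 0.1132

0.1132


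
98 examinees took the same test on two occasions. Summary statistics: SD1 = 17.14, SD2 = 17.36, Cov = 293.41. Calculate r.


r = cov(X,Y) / (SD_X * SD_Y)
r = 293.41 / (17.14 * 17.36)
r = 293.41 / 297.5504
r = 0.9861

0.9861


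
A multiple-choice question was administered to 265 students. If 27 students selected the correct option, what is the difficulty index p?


Item difficulty p = number correct / total examinees
p = 27 / 265
p = 0.1019

0.1019


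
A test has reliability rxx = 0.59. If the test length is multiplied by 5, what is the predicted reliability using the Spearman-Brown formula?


r_new = (n * rxx) / (1 + (n-1) * rxx)
r_new = (5 * 0.59) / (1 + 4 * 0.59)
r_new = 2.95 / 3.36
r_new = 0.878

0.878


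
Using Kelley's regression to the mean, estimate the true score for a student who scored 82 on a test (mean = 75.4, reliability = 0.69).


T_est = rxx * X + (1 - rxx) * mean
T_est = 0.69 * 82 + 0.31 * 75.4
T_est = 56.58 + 23.374
T_est = 79.954

79.954


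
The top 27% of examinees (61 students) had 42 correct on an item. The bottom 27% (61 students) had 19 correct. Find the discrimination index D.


p_upper = 42/61 = 0.6885
p_lower = 19/61 = 0.3115
D = 0.6885 - 0.3115 = 0.377

0.377


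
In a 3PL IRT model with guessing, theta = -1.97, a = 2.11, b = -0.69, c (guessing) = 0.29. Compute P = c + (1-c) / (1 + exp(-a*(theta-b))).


logit = 2.11*(-1.97 - -0.69) = -2.7008
P* = 1/(1 + exp(--2.7008)) = 0.0629
P = 0.29 + (1 - 0.29) * 0.0629
P = 0.3347

0.3347


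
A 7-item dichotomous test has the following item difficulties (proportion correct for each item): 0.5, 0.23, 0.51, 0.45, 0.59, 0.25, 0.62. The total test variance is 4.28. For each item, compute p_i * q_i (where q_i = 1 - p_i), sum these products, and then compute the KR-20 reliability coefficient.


For each item, compute p_i * q_i:
  Item 1: 0.5 * 0.5 = 0.25
  Item 2: 0.23 * 0.77 = 0.1771
  Item 3: 0.51 * 0.49 = 0.2499
  Item 4: 0.45 * 0.55 = 0.2475
  Item 5: 0.59 * 0.41 = 0.2419
  Item 6: 0.25 * 0.75 = 0.1875
  Item 7: 0.62 * 0.38 = 0.2356
Sum(p_i * q_i) = 0.25 + 0.1771 + 0.2499 + 0.2475 + 0.2419 + 0.1875 + 0.2356 = 1.5895
KR-20 = (k/(k-1)) * (1 - Sum(p_i*q_i) / Var_total)
= (7/6) * (1 - 1.5895/4.28)
= 1.1667 * 0.6286
KR-20 = 0.7334

0.7334


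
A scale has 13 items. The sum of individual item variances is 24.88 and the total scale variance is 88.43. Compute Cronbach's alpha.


alpha = (k/(k-1)) * (1 - sum(si^2)/s_total^2)
= (13/12) * (1 - 24.88/88.43)
alpha = 0.7785

0.7785


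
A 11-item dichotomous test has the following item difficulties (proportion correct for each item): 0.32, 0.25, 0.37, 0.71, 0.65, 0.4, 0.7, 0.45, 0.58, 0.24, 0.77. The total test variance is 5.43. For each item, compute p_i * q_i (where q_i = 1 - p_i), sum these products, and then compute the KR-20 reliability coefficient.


For each item, compute p_i * q_i:
  Item 1: 0.32 * 0.68 = 0.2176
  Item 2: 0.25 * 0.75 = 0.1875
  Item 3: 0.37 * 0.63 = 0.2331
  Item 4: 0.71 * 0.29 = 0.2059
  Item 5: 0.65 * 0.35 = 0.2275
  Item 6: 0.4 * 0.6 = 0.24
  Item 7: 0.7 * 0.3 = 0.21
  Item 8: 0.45 * 0.55 = 0.2475
  Item 9: 0.58 * 0.42 = 0.2436
  Item 10: 0.24 * 0.76 = 0.1824
  Item 11: 0.77 * 0.23 = 0.1771
Sum(p_i * q_i) = 0.2176 + 0.1875 + 0.2331 + 0.2059 + 0.2275 + 0.24 + 0.21 + 0.2475 + 0.2436 + 0.1824 + 0.1771 = 2.3722
KR-20 = (k/(k-1)) * (1 - Sum(p_i*q_i) / Var_total)
= (11/10) * (1 - 2.3722/5.43)
= 1.1 * 0.5631
KR-20 = 0.6194

0.6194


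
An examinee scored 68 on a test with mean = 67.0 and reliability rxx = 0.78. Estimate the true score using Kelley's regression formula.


T_est = rxx * X + (1 - rxx) * mean
T_est = 0.78 * 68 + 0.22 * 67.0
T_est = 53.04 + 14.74
T_est = 67.78

67.78


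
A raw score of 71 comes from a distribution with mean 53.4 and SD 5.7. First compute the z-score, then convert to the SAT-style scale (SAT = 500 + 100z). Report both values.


z = (X - mean) / SD = (71 - 53.4) / 5.7
z = 17.6 / 5.7
z = 3.0877
SAT-scale = SAT = 500 + 100z
Carry z at full precision (z = 17.6 / 5.7) into the conversion:
SAT-scale = 500 + 100 * (17.6 / 5.7) = 500 + 1760 / 5.7
SAT-scale = 500 + 308.7719
SAT-scale = 808.7719

808.7719


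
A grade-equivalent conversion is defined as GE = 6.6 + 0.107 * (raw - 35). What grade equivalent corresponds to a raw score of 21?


raw - median = 21 - 35 = -14
slope * diff = 0.107 * -14 = -1.498
GE = 6.6 + -1.498
GE = 5.102

5.102


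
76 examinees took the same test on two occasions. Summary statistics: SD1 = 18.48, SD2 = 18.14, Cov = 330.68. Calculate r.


r = cov(X,Y) / (SD_X * SD_Y)
r = 330.68 / (18.48 * 18.14)
r = 330.68 / 335.2272
r = 0.9864

0.9864


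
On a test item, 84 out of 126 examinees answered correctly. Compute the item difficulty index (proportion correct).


Item difficulty p = number correct / total examinees
p = 84 / 126
p = 0.6667

0.6667


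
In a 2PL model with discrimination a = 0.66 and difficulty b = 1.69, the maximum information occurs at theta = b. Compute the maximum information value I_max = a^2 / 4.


For 2PL, max info at theta = b = 1.69
I_max = a^2 / 4 = 0.66^2 / 4
= 0.4356 / 4
I_max = 0.1089

0.1089


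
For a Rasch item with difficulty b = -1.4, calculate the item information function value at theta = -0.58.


P = 1/(1+exp(-(-0.58--1.4))) = 0.6942
I = P*(1-P) = 0.6942 * 0.3058
I = 0.2123

0.2123


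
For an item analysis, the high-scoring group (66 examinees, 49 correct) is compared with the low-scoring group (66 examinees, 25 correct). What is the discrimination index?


p_upper = 49/66 = 0.7424
p_lower = 25/66 = 0.3788
D = 0.7424 - 0.3788 = 0.3636

0.3636


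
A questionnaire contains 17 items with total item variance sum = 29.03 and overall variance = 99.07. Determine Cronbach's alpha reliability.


alpha = (k/(k-1)) * (1 - sum(si^2)/s_total^2)
= (17/16) * (1 - 29.03/99.07)
alpha = 0.7512

0.7512


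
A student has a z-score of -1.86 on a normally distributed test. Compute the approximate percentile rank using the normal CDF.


CDF(z) = 0.5 * (1 + erf(z/sqrt(2)))
erf(-1.3152) = -0.9371
CDF = 0.0314
Percentile rank = 0.0314 * 100 = 3.14

3.14


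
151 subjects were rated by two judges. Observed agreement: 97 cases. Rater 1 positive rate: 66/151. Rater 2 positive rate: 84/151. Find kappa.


P_o = 97/151 = 0.642384
P_e = (66*84 + 85*67) / 22801 = 0.492917
kappa = (P_o - P_e) / (1 - P_e)
kappa = (0.642384 - 0.492917) / (1 - 0.492917)
kappa = 0.2948

0.2948


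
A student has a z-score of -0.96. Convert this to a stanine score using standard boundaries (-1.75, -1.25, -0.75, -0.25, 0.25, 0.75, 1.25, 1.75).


Stanine boundaries: [-1.75, -1.25, -0.75, -0.25, 0.25, 0.75, 1.25, 1.75]
z = -0.96
Check each boundary:
  z >= -1.75 -> could be stanine 2
  z >= -1.25 -> could be stanine 3
  z < -0.75
  z < -0.25
  z < 0.25
  z < 0.75
  z < 1.25
  z < 1.75
Highest qualifying boundary gives stanine = 3

3


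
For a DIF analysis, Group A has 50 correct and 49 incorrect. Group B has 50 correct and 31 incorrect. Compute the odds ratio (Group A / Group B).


Odds_A = 50/49 = 1.0204
Odds_B = 50/31 = 1.6129
OR = Odds_A / Odds_B = 1.0204 / 1.6129
Exactly, OR = (50 * 31) / (49 * 50) = 1550 / 2450
OR = 0.6327

0.6327


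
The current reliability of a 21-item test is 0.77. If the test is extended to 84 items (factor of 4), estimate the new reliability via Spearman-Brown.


r_new = (n * rxx) / (1 + (n-1) * rxx)
r_new = (4 * 0.77) / (1 + 3 * 0.77)
r_new = 3.08 / 3.31
r_new = 0.9305

0.9305


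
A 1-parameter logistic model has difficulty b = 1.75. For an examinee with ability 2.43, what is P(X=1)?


theta - b = 2.43 - 1.75 = 0.68
exp(-(theta - b)) = exp(-0.68) = 0.5066
P = 1 / (1 + 0.5066)
P = 0.6637

0.6637


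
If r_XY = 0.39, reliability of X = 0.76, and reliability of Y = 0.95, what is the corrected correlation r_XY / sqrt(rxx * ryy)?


r_corrected = rxy / sqrt(rxx * ryy)
= 0.39 / sqrt(0.76 * 0.95)
= 0.39 / sqrt(0.722)
= 0.39 / 0.849706
r_corrected = 0.459

0.459


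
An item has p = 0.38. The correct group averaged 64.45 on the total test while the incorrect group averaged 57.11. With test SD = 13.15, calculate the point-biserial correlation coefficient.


q = 1 - p = 0.62
rpb = ((M1 - M0) / SD) * sqrt(p * q)
rpb = ((64.45 - 57.11) / 13.15) * sqrt(0.38 * 0.62)
rpb = 0.2709

0.2709


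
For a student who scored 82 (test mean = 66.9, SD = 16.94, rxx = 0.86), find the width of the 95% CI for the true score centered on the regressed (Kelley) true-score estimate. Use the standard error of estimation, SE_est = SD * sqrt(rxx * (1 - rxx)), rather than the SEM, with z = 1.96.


True score estimate = 0.86*82 + 0.14*66.9 = 79.886
SE_est = SD * sqrt(rxx * (1 - rxx)) = 16.94 * sqrt(0.86 * 0.14) = 16.94 * sqrt(0.1204) = 5.87796
CI = T_est +/- z * SE_est, so width = 2 * z * SE_est = 2 * 1.96 * 5.87796
Width = 23.0416

23.0416


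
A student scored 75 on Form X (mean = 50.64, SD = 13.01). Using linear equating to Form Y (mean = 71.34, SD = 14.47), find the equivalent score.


slope = SD_Y / SD_X = 14.47 / 13.01 ~ 1.1122
intercept = mean_Y - slope * mean_X = 71.34 - (14.47 / 13.01) * 50.64 ~ 15.0171
Y = slope * X + intercept. To avoid rounding drift from the rounded slope/intercept, evaluate the equivalent form Y = mean_Y + SD_Y * (X - mean_X) / SD_X at full precision:
Y = 71.34 + 14.47 * (75 - 50.64) / 13.01
Y = 71.34 + 14.47 * 24.36 / 13.01
Y = 71.34 + 352.4892 / 13.01
Y = 71.34 + 27.0937
Y = 98.4337

98.4337


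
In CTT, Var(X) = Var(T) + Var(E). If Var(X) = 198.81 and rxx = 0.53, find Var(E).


var_true = rxx * var_obs = 0.53 * 198.81 = 105.3693
var_error = var_obs - var_true
var_error = 198.81 - 105.3693
var_error = 93.4407

93.4407


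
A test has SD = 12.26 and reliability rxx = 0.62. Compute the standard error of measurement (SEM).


SEM = SD * sqrt(1 - rxx)
SEM = 12.26 * sqrt(1 - 0.62)
SEM = 12.26 * sqrt(0.38) = 12.26 * 0.616441
SEM = 7.5576

7.5576


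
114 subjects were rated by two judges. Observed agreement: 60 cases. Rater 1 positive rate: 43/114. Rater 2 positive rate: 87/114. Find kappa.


P_o = 60/114 = 0.526316
P_e = (43*87 + 71*27) / 12996 = 0.435365
kappa = (P_o - P_e) / (1 - P_e)
kappa = (0.526316 - 0.435365) / (1 - 0.435365)
kappa = 0.1611

0.1611


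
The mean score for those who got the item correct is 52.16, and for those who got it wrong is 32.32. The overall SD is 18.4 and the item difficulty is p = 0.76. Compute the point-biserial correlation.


q = 1 - p = 0.24
rpb = ((M1 - M0) / SD) * sqrt(p * q)
rpb = ((52.16 - 32.32) / 18.4) * sqrt(0.76 * 0.24)
rpb = 0.4605

0.4605


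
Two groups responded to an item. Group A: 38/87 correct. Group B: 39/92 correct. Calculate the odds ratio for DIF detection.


Odds_A = 38/49 = 0.7755
Odds_B = 39/53 = 0.7358
OR = Odds_A / Odds_B = 0.7755 / 0.7358
Exactly, OR = (38 * 53) / (49 * 39) = 2014 / 1911
OR = 1.0539

1.0539


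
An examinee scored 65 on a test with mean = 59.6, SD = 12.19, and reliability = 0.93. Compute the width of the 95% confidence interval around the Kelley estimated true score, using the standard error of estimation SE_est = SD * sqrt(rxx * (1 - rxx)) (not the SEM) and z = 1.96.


True score estimate = 0.93*65 + 0.07*59.6 = 64.622
SE_est = SD * sqrt(rxx * (1 - rxx)) = 12.19 * sqrt(0.93 * 0.07) = 12.19 * sqrt(0.0651) = 3.110242
CI = T_est +/- z * SE_est, so width = 2 * z * SE_est = 2 * 1.96 * 3.110242
Width = 12.1921

12.1921


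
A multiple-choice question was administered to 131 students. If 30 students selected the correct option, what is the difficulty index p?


Item difficulty p = number correct / total examinees
p = 30 / 131
p = 0.229

0.229


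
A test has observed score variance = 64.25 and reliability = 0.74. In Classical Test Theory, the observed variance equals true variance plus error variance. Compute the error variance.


var_true = rxx * var_obs = 0.74 * 64.25 = 47.545
var_error = var_obs - var_true
var_error = 64.25 - 47.545
var_error = 16.705

16.705


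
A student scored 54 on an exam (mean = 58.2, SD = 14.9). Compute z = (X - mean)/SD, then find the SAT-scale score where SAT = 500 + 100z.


z = (X - mean) / SD = (54 - 58.2) / 14.9
z = -4.2 / 14.9
z = -0.2819
SAT-scale = SAT = 500 + 100z
Carry z at full precision (z = -4.2 / 14.9) into the conversion:
SAT-scale = 500 + 100 * (-4.2 / 14.9) = 500 + -420 / 14.9
SAT-scale = 500 + -28.1879
SAT-scale = 471.8121

471.8121


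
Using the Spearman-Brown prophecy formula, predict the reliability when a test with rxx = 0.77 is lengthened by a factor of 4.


r_new = (n * rxx) / (1 + (n-1) * rxx)
r_new = (4 * 0.77) / (1 + 3 * 0.77)
r_new = 3.08 / 3.31
r_new = 0.9305

0.9305


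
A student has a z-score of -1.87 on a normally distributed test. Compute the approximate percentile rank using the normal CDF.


CDF(z) = 0.5 * (1 + erf(z/sqrt(2)))
erf(-1.3223) = -0.9385
CDF = 0.0307
Percentile rank = 0.0307 * 100 = 3.07

3.07


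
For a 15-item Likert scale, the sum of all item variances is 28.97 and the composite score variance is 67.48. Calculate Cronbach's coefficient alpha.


alpha = (k/(k-1)) * (1 - sum(si^2)/s_total^2)
= (15/14) * (1 - 28.97/67.48)
alpha = 0.6115

0.6115


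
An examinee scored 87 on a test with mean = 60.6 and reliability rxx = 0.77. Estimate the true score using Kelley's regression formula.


T_est = rxx * X + (1 - rxx) * mean
T_est = 0.77 * 87 + 0.23 * 60.6
T_est = 66.99 + 13.938
T_est = 80.928

80.928


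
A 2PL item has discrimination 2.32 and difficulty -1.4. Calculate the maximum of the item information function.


For 2PL, max info at theta = b = -1.4
I_max = a^2 / 4 = 2.32^2 / 4
= 5.3824 / 4
I_max = 1.3456

1.3456


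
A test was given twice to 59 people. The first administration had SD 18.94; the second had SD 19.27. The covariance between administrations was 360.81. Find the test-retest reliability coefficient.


r = cov(X,Y) / (SD_X * SD_Y)
r = 360.81 / (18.94 * 19.27)
r = 360.81 / 364.9738
r = 0.9886

0.9886


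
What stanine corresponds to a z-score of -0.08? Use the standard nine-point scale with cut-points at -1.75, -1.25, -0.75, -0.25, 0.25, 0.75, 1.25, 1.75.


Stanine boundaries: [-1.75, -1.25, -0.75, -0.25, 0.25, 0.75, 1.25, 1.75]
z = -0.08
Check each boundary:
  z >= -1.75 -> could be stanine 2
  z >= -1.25 -> could be stanine 3
  z >= -0.75 -> could be stanine 4
  z >= -0.25 -> could be stanine 5
  z < 0.25
  z < 0.75
  z < 1.25
  z < 1.75
Highest qualifying boundary gives stanine = 5

5


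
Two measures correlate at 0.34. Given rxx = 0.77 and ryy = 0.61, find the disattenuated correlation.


r_corrected = rxy / sqrt(rxx * ryy)
= 0.34 / sqrt(0.77 * 0.61)
= 0.34 / sqrt(0.4697)
= 0.34 / 0.685347
r_corrected = 0.4961

0.4961


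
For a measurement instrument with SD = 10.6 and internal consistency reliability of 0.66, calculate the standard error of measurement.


SEM = SD * sqrt(1 - rxx)
SEM = 10.6 * sqrt(1 - 0.66)
SEM = 10.6 * sqrt(0.34) = 10.6 * 0.583095
SEM = 6.1808

6.1808


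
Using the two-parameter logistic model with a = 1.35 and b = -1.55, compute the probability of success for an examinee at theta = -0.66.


a*(theta - b) = 1.35 * (-0.66 - -1.55) = 1.2015
exp(-1.2015) = 0.3007
P = 1 / (1 + 0.3007)
P = 0.7688

0.7688


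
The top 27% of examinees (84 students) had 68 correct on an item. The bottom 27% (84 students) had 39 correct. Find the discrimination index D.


p_upper = 68/84 = 0.8095
p_lower = 39/84 = 0.4643
D = 0.8095 - 0.4643 = 0.3452

0.3452


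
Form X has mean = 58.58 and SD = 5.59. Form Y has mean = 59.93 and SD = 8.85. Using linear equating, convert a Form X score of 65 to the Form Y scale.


slope = SD_Y / SD_X = 8.85 / 5.59 ~ 1.5832
intercept = mean_Y - slope * mean_X = 59.93 - (8.85 / 5.59) * 58.58 ~ -32.8129
Y = slope * X + intercept. To avoid rounding drift from the rounded slope/intercept, evaluate the equivalent form Y = mean_Y + SD_Y * (X - mean_X) / SD_X at full precision:
Y = 59.93 + 8.85 * (65 - 58.58) / 5.59
Y = 59.93 + 8.85 * 6.42 / 5.59
Y = 59.93 + 56.817 / 5.59
Y = 59.93 + 10.164
Y = 70.094

70.094


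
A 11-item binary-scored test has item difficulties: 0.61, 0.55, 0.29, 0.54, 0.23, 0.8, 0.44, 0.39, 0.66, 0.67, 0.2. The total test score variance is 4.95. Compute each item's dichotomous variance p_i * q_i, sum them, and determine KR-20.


For each item, compute p_i * q_i:
  Item 1: 0.61 * 0.39 = 0.2379
  Item 2: 0.55 * 0.45 = 0.2475
  Item 3: 0.29 * 0.71 = 0.2059
  Item 4: 0.54 * 0.46 = 0.2484
  Item 5: 0.23 * 0.77 = 0.1771
  Item 6: 0.8 * 0.2 = 0.16
  Item 7: 0.44 * 0.56 = 0.2464
  Item 8: 0.39 * 0.61 = 0.2379
  Item 9: 0.66 * 0.34 = 0.2244
  Item 10: 0.67 * 0.33 = 0.2211
  Item 11: 0.2 * 0.8 = 0.16
Sum(p_i * q_i) = 0.2379 + 0.2475 + 0.2059 + 0.2484 + 0.1771 + 0.16 + 0.2464 + 0.2379 + 0.2244 + 0.2211 + 0.16 = 2.3666
KR-20 = (k/(k-1)) * (1 - Sum(p_i*q_i) / Var_total)
= (11/10) * (1 - 2.3666/4.95)
= 1.1 * 0.5219
KR-20 = 0.5741

0.5741


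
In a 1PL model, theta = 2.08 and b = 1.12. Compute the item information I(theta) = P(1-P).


P = 1/(1+exp(-(2.08-1.12))) = 0.7231
I = P*(1-P) = 0.7231 * 0.2769
I = 0.2002

0.2002


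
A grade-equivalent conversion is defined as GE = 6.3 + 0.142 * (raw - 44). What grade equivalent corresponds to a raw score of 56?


raw - median = 56 - 44 = 12
slope * diff = 0.142 * 12 = 1.704
GE = 6.3 + 1.704
GE = 8.004

8.004


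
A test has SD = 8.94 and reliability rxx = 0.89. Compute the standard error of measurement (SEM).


SEM = SD * sqrt(1 - rxx)
SEM = 8.94 * sqrt(1 - 0.89)
SEM = 8.94 * sqrt(0.11) = 8.94 * 0.331662
SEM = 2.9651

2.9651


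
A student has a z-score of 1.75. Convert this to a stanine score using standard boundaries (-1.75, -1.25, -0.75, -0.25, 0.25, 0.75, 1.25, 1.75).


Stanine boundaries: [-1.75, -1.25, -0.75, -0.25, 0.25, 0.75, 1.25, 1.75]
z = 1.75
Check each boundary:
  z >= -1.75 -> could be stanine 2
  z >= -1.25 -> could be stanine 3
  z >= -0.75 -> could be stanine 4
  z >= -0.25 -> could be stanine 5
  z >= 0.25 -> could be stanine 6
  z >= 0.75 -> could be stanine 7
  z >= 1.25 -> could be stanine 8
  z >= 1.75 -> could be stanine 9
Highest qualifying boundary gives stanine = 9

9


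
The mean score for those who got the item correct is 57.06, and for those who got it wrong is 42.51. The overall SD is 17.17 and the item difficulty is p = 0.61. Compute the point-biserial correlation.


q = 1 - p = 0.39
rpb = ((M1 - M0) / SD) * sqrt(p * q)
rpb = ((57.06 - 42.51) / 17.17) * sqrt(0.61 * 0.39)
rpb = 0.4133

0.4133


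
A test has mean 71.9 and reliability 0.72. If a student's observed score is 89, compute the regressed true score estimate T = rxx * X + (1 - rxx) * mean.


T_est = rxx * X + (1 - rxx) * mean
T_est = 0.72 * 89 + 0.28 * 71.9
T_est = 64.08 + 20.132
T_est = 84.212

84.212


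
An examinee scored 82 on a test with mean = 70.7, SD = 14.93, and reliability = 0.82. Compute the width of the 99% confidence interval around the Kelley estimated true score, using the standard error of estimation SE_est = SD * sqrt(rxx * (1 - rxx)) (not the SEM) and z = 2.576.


True score estimate = 0.82*82 + 0.18*70.7 = 79.966
SE_est = SD * sqrt(rxx * (1 - rxx)) = 14.93 * sqrt(0.82 * 0.18) = 14.93 * sqrt(0.1476) = 5.735919
CI = T_est +/- z * SE_est, so width = 2 * z * SE_est = 2 * 2.576 * 5.735919
Width = 29.5515

29.5515


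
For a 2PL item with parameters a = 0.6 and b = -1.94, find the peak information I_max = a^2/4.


For 2PL, max info at theta = b = -1.94
I_max = a^2 / 4 = 0.6^2 / 4
= 0.36 / 4
I_max = 0.09

0.09


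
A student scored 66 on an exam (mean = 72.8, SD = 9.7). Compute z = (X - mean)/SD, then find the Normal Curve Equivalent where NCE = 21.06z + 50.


z = (X - mean) / SD = (66 - 72.8) / 9.7
z = -6.8 / 9.7
z = -0.701
NCE = NCE = 21.06z + 50
Carry z at full precision (z = -6.8 / 9.7) into the conversion:
NCE = 21.06 * (-6.8 / 9.7) + 50 = -143.208 / 9.7 + 50
NCE = -14.7637 + 50
NCE = 35.2363

35.2363


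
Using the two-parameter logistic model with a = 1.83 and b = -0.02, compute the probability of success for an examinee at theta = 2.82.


a*(theta - b) = 1.83 * (2.82 - -0.02) = 5.1972
exp(-5.1972) = 0.0055
P = 1 / (1 + 0.0055)
P = 0.9945

0.9945


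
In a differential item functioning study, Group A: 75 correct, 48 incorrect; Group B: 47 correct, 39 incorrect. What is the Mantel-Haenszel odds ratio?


Odds_A = 75/48 = 1.5625
Odds_B = 47/39 = 1.2051
OR = Odds_A / Odds_B = 1.5625 / 1.2051
Exactly, OR = (75 * 39) / (48 * 47) = 2925 / 2256
OR = 1.2965

1.2965


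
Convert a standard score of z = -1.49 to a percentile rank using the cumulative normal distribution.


CDF(z) = 0.5 * (1 + erf(z/sqrt(2)))
erf(-1.0536) = -0.8638
CDF = 0.0681
Percentile rank = 0.0681 * 100 = 6.81

6.81


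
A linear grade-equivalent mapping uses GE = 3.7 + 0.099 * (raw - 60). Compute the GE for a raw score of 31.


raw - median = 31 - 60 = -29
slope * diff = 0.099 * -29 = -2.871
GE = 3.7 + -2.871
GE = 0.829

0.829


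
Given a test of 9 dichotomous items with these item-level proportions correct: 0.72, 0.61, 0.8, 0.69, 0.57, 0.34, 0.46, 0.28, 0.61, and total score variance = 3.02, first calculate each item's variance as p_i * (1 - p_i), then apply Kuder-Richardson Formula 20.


For each item, compute p_i * q_i:
  Item 1: 0.72 * 0.28 = 0.2016
  Item 2: 0.61 * 0.39 = 0.2379
  Item 3: 0.8 * 0.2 = 0.16
  Item 4: 0.69 * 0.31 = 0.2139
  Item 5: 0.57 * 0.43 = 0.2451
  Item 6: 0.34 * 0.66 = 0.2244
  Item 7: 0.46 * 0.54 = 0.2484
  Item 8: 0.28 * 0.72 = 0.2016
  Item 9: 0.61 * 0.39 = 0.2379
Sum(p_i * q_i) = 0.2016 + 0.2379 + 0.16 + 0.2139 + 0.2451 + 0.2244 + 0.2484 + 0.2016 + 0.2379 = 1.9708
KR-20 = (k/(k-1)) * (1 - Sum(p_i*q_i) / Var_total)
= (9/8) * (1 - 1.9708/3.02)
= 1.125 * 0.3474
KR-20 = 0.3908

0.3908


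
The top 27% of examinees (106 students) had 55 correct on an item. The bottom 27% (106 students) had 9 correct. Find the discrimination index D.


p_upper = 55/106 = 0.5189
p_lower = 9/106 = 0.0849
D = 0.5189 - 0.0849 = 0.434

0.434


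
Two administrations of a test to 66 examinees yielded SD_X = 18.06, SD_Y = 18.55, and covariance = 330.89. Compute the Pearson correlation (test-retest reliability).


r = cov(X,Y) / (SD_X * SD_Y)
r = 330.89 / (18.06 * 18.55)
r = 330.89 / 335.013
r = 0.9877

0.9877


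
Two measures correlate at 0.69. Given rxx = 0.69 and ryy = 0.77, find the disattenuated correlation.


r_corrected = rxy / sqrt(rxx * ryy)
= 0.69 / sqrt(0.69 * 0.77)
= 0.69 / sqrt(0.5313)
= 0.69 / 0.728903
r_corrected = 0.9466

0.9466


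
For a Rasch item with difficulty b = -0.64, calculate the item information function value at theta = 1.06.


P = 1/(1+exp(-(1.06--0.64))) = 0.8455
I = P*(1-P) = 0.8455 * 0.1545
I = 0.1306

0.1306


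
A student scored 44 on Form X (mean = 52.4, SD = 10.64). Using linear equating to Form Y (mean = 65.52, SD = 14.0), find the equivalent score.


slope = SD_Y / SD_X = 14.0 / 10.64 ~ 1.3158
intercept = mean_Y - slope * mean_X = 65.52 - (14.0 / 10.64) * 52.4 ~ -3.4274
Y = slope * X + intercept. To avoid rounding drift from the rounded slope/intercept, evaluate the equivalent form Y = mean_Y + SD_Y * (X - mean_X) / SD_X at full precision:
Y = 65.52 + 14.0 * (44 - 52.4) / 10.64
Y = 65.52 - 14.0 * 8.4 / 10.64
Y = 65.52 - 117.6 / 10.64
Y = 65.52 - 11.0526
Y = 54.4674

54.4674


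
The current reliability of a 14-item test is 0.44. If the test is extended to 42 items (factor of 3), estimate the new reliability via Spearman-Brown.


r_new = (n * rxx) / (1 + (n-1) * rxx)
r_new = (3 * 0.44) / (1 + 2 * 0.44)
r_new = 1.32 / 1.88
r_new = 0.7021

0.7021


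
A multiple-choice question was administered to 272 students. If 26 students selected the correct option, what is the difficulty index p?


Item difficulty p = number correct / total examinees
p = 26 / 272
p = 0.0956

0.0956


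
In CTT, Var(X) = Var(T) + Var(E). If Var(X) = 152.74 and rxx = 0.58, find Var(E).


var_true = rxx * var_obs = 0.58 * 152.74 = 88.5892
var_error = var_obs - var_true
var_error = 152.74 - 88.5892
var_error = 64.1508

64.1508


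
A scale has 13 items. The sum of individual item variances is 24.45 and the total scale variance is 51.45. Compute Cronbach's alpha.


alpha = (k/(k-1)) * (1 - sum(si^2)/s_total^2)
= (13/12) * (1 - 24.45/51.45)
alpha = 0.5685

0.5685


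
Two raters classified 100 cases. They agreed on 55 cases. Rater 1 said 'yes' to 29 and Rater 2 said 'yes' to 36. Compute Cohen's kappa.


P_o = 55/100 = 0.55
P_e = (29*36 + 71*64) / 10000 = 0.5588
kappa = (P_o - P_e) / (1 - P_e)
kappa = (0.55 - 0.5588) / (1 - 0.5588)
kappa = -0.0199

-0.0199


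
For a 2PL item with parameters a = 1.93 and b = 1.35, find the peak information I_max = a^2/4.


For 2PL, max info at theta = b = 1.35
I_max = a^2 / 4 = 1.93^2 / 4
= 3.7249 / 4
I_max = 0.9312

0.9312


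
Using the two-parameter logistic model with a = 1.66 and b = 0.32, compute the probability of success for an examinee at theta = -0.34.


a*(theta - b) = 1.66 * (-0.34 - 0.32) = -1.0956
exp(--1.0956) = 2.991
P = 1 / (1 + 2.991)
P = 0.2506

0.2506


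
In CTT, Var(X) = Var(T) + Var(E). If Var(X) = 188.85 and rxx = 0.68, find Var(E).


var_true = rxx * var_obs = 0.68 * 188.85 = 128.418
var_error = var_obs - var_true
var_error = 188.85 - 128.418
var_error = 60.432

60.432


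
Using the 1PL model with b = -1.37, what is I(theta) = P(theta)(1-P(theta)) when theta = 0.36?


P = 1/(1+exp(-(0.36--1.37))) = 0.8494
I = P*(1-P) = 0.8494 * 0.1506
I = 0.1279

0.1279


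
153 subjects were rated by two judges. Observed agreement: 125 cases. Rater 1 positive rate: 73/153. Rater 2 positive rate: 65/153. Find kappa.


P_o = 125/153 = 0.816993
P_e = (73*65 + 80*88) / 23409 = 0.503439
kappa = (P_o - P_e) / (1 - P_e)
kappa = (0.816993 - 0.503439) / (1 - 0.503439)
kappa = 0.6315

0.6315


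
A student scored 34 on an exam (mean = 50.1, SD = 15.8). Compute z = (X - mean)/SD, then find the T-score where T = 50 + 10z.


z = (X - mean) / SD = (34 - 50.1) / 15.8
z = -16.1 / 15.8
z = -1.019
T-score = T = 50 + 10z
Carry z at full precision (z = -16.1 / 15.8) into the conversion:
T-score = 50 + 10 * (-16.1 / 15.8) = 50 + -161 / 15.8
T-score = 50 + -10.1899
T-score = 39.8101

39.8101


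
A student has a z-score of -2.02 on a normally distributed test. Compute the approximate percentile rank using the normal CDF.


CDF(z) = 0.5 * (1 + erf(z/sqrt(2)))
erf(-1.4284) = -0.9566
CDF = 0.0217
Percentile rank = 0.0217 * 100 = 2.17

2.17


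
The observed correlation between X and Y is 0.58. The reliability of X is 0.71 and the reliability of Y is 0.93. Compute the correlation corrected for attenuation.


r_corrected = rxy / sqrt(rxx * ryy)
= 0.58 / sqrt(0.71 * 0.93)
= 0.58 / sqrt(0.6603)
= 0.58 / 0.812588
r_corrected = 0.7138

0.7138


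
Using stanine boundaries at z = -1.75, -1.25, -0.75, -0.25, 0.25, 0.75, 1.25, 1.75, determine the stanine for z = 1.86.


Stanine boundaries: [-1.75, -1.25, -0.75, -0.25, 0.25, 0.75, 1.25, 1.75]
z = 1.86
Check each boundary:
  z >= -1.75 -> could be stanine 2
  z >= -1.25 -> could be stanine 3
  z >= -0.75 -> could be stanine 4
  z >= -0.25 -> could be stanine 5
  z >= 0.25 -> could be stanine 6
  z >= 0.75 -> could be stanine 7
  z >= 1.25 -> could be stanine 8
  z >= 1.75 -> could be stanine 9
Highest qualifying boundary gives stanine = 9

9


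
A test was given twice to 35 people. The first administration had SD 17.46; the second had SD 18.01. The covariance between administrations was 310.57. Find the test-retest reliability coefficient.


r = cov(X,Y) / (SD_X * SD_Y)
r = 310.57 / (17.46 * 18.01)
r = 310.57 / 314.4546
r = 0.9876

0.9876


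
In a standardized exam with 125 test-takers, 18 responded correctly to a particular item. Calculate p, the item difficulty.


Item difficulty p = number correct / total examinees
p = 18 / 125
p = 0.144

0.144


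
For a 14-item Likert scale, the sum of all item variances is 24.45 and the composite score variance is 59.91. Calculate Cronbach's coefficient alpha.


alpha = (k/(k-1)) * (1 - sum(si^2)/s_total^2)
= (14/13) * (1 - 24.45/59.91)
alpha = 0.6374

0.6374


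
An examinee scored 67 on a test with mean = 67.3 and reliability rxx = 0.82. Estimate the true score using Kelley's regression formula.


T_est = rxx * X + (1 - rxx) * mean
T_est = 0.82 * 67 + 0.18 * 67.3
T_est = 54.94 + 12.114
T_est = 67.054

67.054


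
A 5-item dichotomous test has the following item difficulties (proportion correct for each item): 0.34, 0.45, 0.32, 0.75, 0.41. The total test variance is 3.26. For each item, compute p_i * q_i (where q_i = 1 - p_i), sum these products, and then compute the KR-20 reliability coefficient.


For each item, compute p_i * q_i:
  Item 1: 0.34 * 0.66 = 0.2244
  Item 2: 0.45 * 0.55 = 0.2475
  Item 3: 0.32 * 0.68 = 0.2176
  Item 4: 0.75 * 0.25 = 0.1875
  Item 5: 0.41 * 0.59 = 0.2419
Sum(p_i * q_i) = 0.2244 + 0.2475 + 0.2176 + 0.1875 + 0.2419 = 1.1189
KR-20 = (k/(k-1)) * (1 - Sum(p_i*q_i) / Var_total)
= (5/4) * (1 - 1.1189/3.26)
= 1.25 * 0.6568
KR-20 = 0.821

0.821


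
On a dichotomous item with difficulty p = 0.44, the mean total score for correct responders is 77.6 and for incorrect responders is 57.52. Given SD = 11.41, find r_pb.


q = 1 - p = 0.56
rpb = ((M1 - M0) / SD) * sqrt(p * q)
rpb = ((77.6 - 57.52) / 11.41) * sqrt(0.44 * 0.56)
rpb = 0.8736

0.8736


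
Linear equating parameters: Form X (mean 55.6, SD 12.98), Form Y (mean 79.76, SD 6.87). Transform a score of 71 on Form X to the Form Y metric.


slope = SD_Y / SD_X = 6.87 / 12.98 ~ 0.5293
intercept = mean_Y - slope * mean_X = 79.76 - (6.87 / 12.98) * 55.6 ~ 50.3323
Y = slope * X + intercept. To avoid rounding drift from the rounded slope/intercept, evaluate the equivalent form Y = mean_Y + SD_Y * (X - mean_X) / SD_X at full precision:
Y = 79.76 + 6.87 * (71 - 55.6) / 12.98
Y = 79.76 + 6.87 * 15.4 / 12.98
Y = 79.76 + 105.798 / 12.98
Y = 79.76 + 8.1508
Y = 87.9108

87.9108


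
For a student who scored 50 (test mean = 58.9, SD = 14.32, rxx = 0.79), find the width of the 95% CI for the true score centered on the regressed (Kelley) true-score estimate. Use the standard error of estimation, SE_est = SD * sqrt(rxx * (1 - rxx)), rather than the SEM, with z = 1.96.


True score estimate = 0.79*50 + 0.21*58.9 = 51.869
SE_est = SD * sqrt(rxx * (1 - rxx)) = 14.32 * sqrt(0.79 * 0.21) = 14.32 * sqrt(0.1659) = 5.832654
CI = T_est +/- z * SE_est, so width = 2 * z * SE_est = 2 * 1.96 * 5.832654
Width = 22.864

22.864


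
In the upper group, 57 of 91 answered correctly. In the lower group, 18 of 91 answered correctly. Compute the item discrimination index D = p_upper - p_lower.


p_upper = 57/91 = 0.6264
p_lower = 18/91 = 0.1978
D = 0.6264 - 0.1978 = 0.4286

0.4286


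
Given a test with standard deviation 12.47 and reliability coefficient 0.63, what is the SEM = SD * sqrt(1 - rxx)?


SEM = SD * sqrt(1 - rxx)
SEM = 12.47 * sqrt(1 - 0.63)
SEM = 12.47 * sqrt(0.37) = 12.47 * 0.608276
SEM = 7.5852

7.5852


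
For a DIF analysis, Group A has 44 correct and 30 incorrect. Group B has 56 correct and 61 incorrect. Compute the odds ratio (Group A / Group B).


Odds_A = 44/30 = 1.4667
Odds_B = 56/61 = 0.918
OR = Odds_A / Odds_B = 1.4667 / 0.918
Exactly, OR = (44 * 61) / (30 * 56) = 2684 / 1680
OR = 1.5976

1.5976


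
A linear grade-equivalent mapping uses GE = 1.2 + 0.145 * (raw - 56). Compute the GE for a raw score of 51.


raw - median = 51 - 56 = -5
slope * diff = 0.145 * -5 = -0.725
GE = 1.2 + -0.725
GE = 0.475

0.475


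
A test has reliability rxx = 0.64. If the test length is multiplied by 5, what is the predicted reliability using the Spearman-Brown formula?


r_new = (n * rxx) / (1 + (n-1) * rxx)
r_new = (5 * 0.64) / (1 + 4 * 0.64)
r_new = 3.2 / 3.56
r_new = 0.8989

0.8989


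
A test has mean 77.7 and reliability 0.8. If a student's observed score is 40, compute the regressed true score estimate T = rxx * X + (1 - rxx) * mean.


T_est = rxx * X + (1 - rxx) * mean
T_est = 0.8 * 40 + 0.2 * 77.7
T_est = 32.0 + 15.54
T_est = 47.54

47.54


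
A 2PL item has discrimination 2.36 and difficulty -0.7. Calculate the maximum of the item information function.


For 2PL, max info at theta = b = -0.7
I_max = a^2 / 4 = 2.36^2 / 4
= 5.5696 / 4
I_max = 1.3924

1.3924


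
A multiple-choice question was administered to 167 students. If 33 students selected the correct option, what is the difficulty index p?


Item difficulty p = number correct / total examinees
p = 33 / 167
p = 0.1976

0.1976


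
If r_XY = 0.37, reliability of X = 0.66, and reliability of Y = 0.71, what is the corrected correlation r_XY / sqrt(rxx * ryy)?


r_corrected = rxy / sqrt(rxx * ryy)
= 0.37 / sqrt(0.66 * 0.71)
= 0.37 / sqrt(0.4686)
= 0.37 / 0.684544
r_corrected = 0.5405

0.5405


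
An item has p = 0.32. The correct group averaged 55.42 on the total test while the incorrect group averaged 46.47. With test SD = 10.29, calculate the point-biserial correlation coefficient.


q = 1 - p = 0.68
rpb = ((M1 - M0) / SD) * sqrt(p * q)
rpb = ((55.42 - 46.47) / 10.29) * sqrt(0.32 * 0.68)
rpb = 0.4057

0.4057


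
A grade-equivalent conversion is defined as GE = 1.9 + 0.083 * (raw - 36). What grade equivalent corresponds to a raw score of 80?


raw - median = 80 - 36 = 44
slope * diff = 0.083 * 44 = 3.652
GE = 1.9 + 3.652
GE = 5.552

5.552


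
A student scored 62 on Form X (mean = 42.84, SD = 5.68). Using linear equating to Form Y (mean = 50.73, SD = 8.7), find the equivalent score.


slope = SD_Y / SD_X = 8.7 / 5.68 ~ 1.5317
intercept = mean_Y - slope * mean_X = 50.73 - (8.7 / 5.68) * 42.84 ~ -14.8876
Y = slope * X + intercept. To avoid rounding drift from the rounded slope/intercept, evaluate the equivalent form Y = mean_Y + SD_Y * (X - mean_X) / SD_X at full precision:
Y = 50.73 + 8.7 * (62 - 42.84) / 5.68
Y = 50.73 + 8.7 * 19.16 / 5.68
Y = 50.73 + 166.692 / 5.68
Y = 50.73 + 29.3472
Y = 80.0772

80.0772


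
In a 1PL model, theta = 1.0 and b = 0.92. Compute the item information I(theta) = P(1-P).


P = 1/(1+exp(-(1.0-0.92))) = 0.52
I = P*(1-P) = 0.52 * 0.48
I = 0.2496

0.2496


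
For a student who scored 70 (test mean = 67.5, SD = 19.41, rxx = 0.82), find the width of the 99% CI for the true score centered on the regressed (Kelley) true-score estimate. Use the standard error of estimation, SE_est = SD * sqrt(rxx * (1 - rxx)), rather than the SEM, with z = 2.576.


True score estimate = 0.82*70 + 0.18*67.5 = 69.55
SE_est = SD * sqrt(rxx * (1 - rxx)) = 19.41 * sqrt(0.82 * 0.18) = 19.41 * sqrt(0.1476) = 7.457078
CI = T_est +/- z * SE_est, so width = 2 * z * SE_est = 2 * 2.576 * 7.457078
Width = 38.4189

38.4189


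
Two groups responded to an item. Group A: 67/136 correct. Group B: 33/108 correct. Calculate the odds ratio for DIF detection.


Odds_A = 67/69 = 0.971
Odds_B = 33/75 = 0.44
OR = Odds_A / Odds_B = 0.971 / 0.44
Exactly, OR = (67 * 75) / (69 * 33) = 5025 / 2277
OR = 2.2069

2.2069


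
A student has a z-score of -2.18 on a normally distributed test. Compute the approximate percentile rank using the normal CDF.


CDF(z) = 0.5 * (1 + erf(z/sqrt(2)))
erf(-1.5415) = -0.9707
CDF = 0.0146
Percentile rank = 0.0146 * 100 = 1.46

1.46


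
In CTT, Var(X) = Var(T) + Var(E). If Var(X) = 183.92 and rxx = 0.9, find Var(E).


var_true = rxx * var_obs = 0.9 * 183.92 = 165.528
var_error = var_obs - var_true
var_error = 183.92 - 165.528
var_error = 18.392

18.392


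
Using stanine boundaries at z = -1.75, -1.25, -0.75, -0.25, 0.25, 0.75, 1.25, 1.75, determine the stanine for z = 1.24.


Stanine boundaries: [-1.75, -1.25, -0.75, -0.25, 0.25, 0.75, 1.25, 1.75]
z = 1.24
Check each boundary:
  z >= -1.75 -> could be stanine 2
  z >= -1.25 -> could be stanine 3
  z >= -0.75 -> could be stanine 4
  z >= -0.25 -> could be stanine 5
  z >= 0.25 -> could be stanine 6
  z >= 0.75 -> could be stanine 7
  z < 1.25
  z < 1.75
Highest qualifying boundary gives stanine = 7

7


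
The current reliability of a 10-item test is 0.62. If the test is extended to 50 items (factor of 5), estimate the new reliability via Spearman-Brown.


r_new = (n * rxx) / (1 + (n-1) * rxx)
r_new = (5 * 0.62) / (1 + 4 * 0.62)
r_new = 3.1 / 3.48
r_new = 0.8908

0.8908


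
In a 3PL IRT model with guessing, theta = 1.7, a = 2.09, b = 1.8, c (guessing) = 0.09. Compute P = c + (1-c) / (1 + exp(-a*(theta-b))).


logit = 2.09*(1.7 - 1.8) = -0.209
P* = 1/(1 + exp(--0.209)) = 0.4479
P = 0.09 + (1 - 0.09) * 0.4479
P = 0.4976

0.4976


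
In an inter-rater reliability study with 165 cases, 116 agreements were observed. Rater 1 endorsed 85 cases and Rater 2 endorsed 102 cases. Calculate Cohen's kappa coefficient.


P_o = 116/165 = 0.70303
P_e = (85*102 + 80*63) / 27225 = 0.503581
kappa = (P_o - P_e) / (1 - P_e)
kappa = (0.70303 - 0.503581) / (1 - 0.503581)
kappa = 0.4018

0.4018


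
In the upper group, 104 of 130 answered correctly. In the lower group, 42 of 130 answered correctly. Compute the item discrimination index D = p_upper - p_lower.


p_upper = 104/130 = 0.8
p_lower = 42/130 = 0.3231
D = 0.8 - 0.3231 = 0.4769

0.4769


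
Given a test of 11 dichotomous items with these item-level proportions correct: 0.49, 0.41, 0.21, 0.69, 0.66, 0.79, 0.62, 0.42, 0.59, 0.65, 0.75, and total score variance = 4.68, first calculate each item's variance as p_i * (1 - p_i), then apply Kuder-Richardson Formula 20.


For each item, compute p_i * q_i:
  Item 1: 0.49 * 0.51 = 0.2499
  Item 2: 0.41 * 0.59 = 0.2419
  Item 3: 0.21 * 0.79 = 0.1659
  Item 4: 0.69 * 0.31 = 0.2139
  Item 5: 0.66 * 0.34 = 0.2244
  Item 6: 0.79 * 0.21 = 0.1659
  Item 7: 0.62 * 0.38 = 0.2356
  Item 8: 0.42 * 0.58 = 0.2436
  Item 9: 0.59 * 0.41 = 0.2419
  Item 10: 0.65 * 0.35 = 0.2275
  Item 11: 0.75 * 0.25 = 0.1875
Sum(p_i * q_i) = 0.2499 + 0.2419 + 0.1659 + 0.2139 + 0.2244 + 0.1659 + 0.2356 + 0.2436 + 0.2419 + 0.2275 + 0.1875 = 2.398
KR-20 = (k/(k-1)) * (1 - Sum(p_i*q_i) / Var_total)
= (11/10) * (1 - 2.398/4.68)
= 1.1 * 0.4876
KR-20 = 0.5364

0.5364
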